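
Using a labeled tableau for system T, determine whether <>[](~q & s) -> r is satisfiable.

1. <>[](~q & s) -> r, w0
2. r, w0   [->-rule on 1 (branches; this branch)]
Accessibility: w0Rw0

Satisfiable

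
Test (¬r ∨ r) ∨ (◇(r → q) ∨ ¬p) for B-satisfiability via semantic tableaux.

Satisfiable

1. (¬r ∨ r) ∨ (◇(r → q) ∨ ¬p), u
2. ◇(r → q) ∨ ¬p, u
3. ¬p, u
Accessibility: uRu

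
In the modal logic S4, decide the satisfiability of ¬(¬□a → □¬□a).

Satisfiable

1. ¬(¬□a → □¬□a), 0
2. ¬□a, 0
3. ¬□¬□a, 0
4. ¬a, 1
5. □a, 2
6. a, 2
Accessibility: 0R0, 0R1, 0R2, 1R1, 2R2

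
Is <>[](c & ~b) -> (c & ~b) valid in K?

Not valid

Tableau for the negation ~(<>[](c & ~b) -> (c & ~b)):
1. ~(<>[](c & ~b) -> (c & ~b)), 0
2. <>[](c & ~b), 0
3. ~(c & ~b), 0
4. b, 0
5. [](c & ~b), 1
Accessibility: 0R1
The negation has an open branch (countermodel exists).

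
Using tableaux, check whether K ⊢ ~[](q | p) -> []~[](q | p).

Tableau for the negation ~(~[](q | p) -> []~[](q | p)):
1. ~(~[](q | p) -> []~[](q | p)), u
2. ~[](q | p), u
3. ~[]~[](q | p), u
4. ~(q | p), v
5. ~q, v
6. ~p, v
7. [](q | p), w
Accessibility: uRv, uRw
The negation has an open branch (countermodel exists).

Not valid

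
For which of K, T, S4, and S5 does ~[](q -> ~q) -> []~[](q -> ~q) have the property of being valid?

S5

S5-tableau for the negation ~(~[](q -> ~q) -> []~[](q -> ~q)):
1. ~(~[](q -> ~q) -> []~[](q -> ~q)), u
2. ~[](q -> ~q), u
3. ~[]~[](q -> ~q), u
4. ~(q -> ~q), v
5. q, v
6. [](q -> ~q), w
7. q -> ~q, u
8. q -> ~q, v
9. q -> ~q, w
10. ~q, u
11. ~q, v
Accessibility: uRu, uRv, uRw, vRu, vRv, vRw, wRu, wRv, wRw
Branch closes: q and ~q both at v.
Every branch closes (one shown): valid in S5.
S4-tableau for the negation ~(~[](q -> ~q) -> []~[](q -> ~q)):
1. ~(~[](q -> ~q) -> []~[](q -> ~q)), u
2. ~[](q -> ~q), u
3. ~[]~[](q -> ~q), u
4. ~(q -> ~q), v
5. q, v
6. [](q -> ~q), w
7. q -> ~q, w
8. ~q, w
Accessibility: uRu, uRv, uRw, vRv, wRw
Complete open branch: countermodel on an S4-frame, so not valid in S4, nor in K, T (the same frame is also a K-frame and a T-frame).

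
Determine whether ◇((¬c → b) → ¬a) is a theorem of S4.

No, not valid

Tableau for the negation ¬◇((¬c → b) → ¬a):
1. ¬◇((¬c → b) → ¬a), 0
2. ¬((¬c → b) → ¬a), 0
3. ¬c → b, 0
4. a, 0
5. b, 0
Accessibility: 0R0
The negation has an open branch (countermodel exists).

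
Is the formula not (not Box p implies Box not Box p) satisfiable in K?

1. not (not Box p implies Box not Box p), 0
2. not Box p, 0
3. not Box not Box p, 0
4. not p, 1
5. Box p, 2
Accessibility: 0R1, 0R2

Yes, satisfiable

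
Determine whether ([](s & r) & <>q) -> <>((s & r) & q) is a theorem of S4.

Tableau for the negation ~(([](s & r) & <>q) -> <>((s & r) & q)):
1. ~(([](s & r) & <>q) -> <>((s & r) & q)), 0
2. [](s & r) & <>q, 0
3. ~<>((s & r) & q), 0
4. [](s & r), 0
5. <>q, 0
6. ~((s & r) & q), 0
7. s & r, 0
8. s, 0
9. r, 0
10. ~q, 0
11. q, 1
12. ~((s & r) & q), 1
13. s & r, 1
14. s, 1
15. r, 1
16. ~(s & r), 1
17. ~r, 1
Accessibility: 0R0, 0R1, 1R1
Branch closes: r and ~r both at 1.
Every branch of the negation's tableau closes; the branch above is one of them.

Valid in S4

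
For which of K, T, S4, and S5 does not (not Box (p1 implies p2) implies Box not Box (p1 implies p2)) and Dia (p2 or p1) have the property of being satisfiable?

S4-tableau for the formula:
1. not (not Box (p1 implies p2) implies Box not Box (p1 implies p2)) and Dia (p2 or p1), 0
2. not (not Box (p1 implies p2) implies Box not Box (p1 implies p2)), 0   [and-rule on 1]
3. Dia (p2 or p1), 0   [and-rule on 1]
4. not Box (p1 implies p2), 0   [neg-implies-rule on 2]
5. not Box not Box (p1 implies p2), 0   [neg-implies-rule on 2]
6. p2 or p1, 1   [Dia-rule on 3: fresh world 1, 0R1]
7. p1, 1   [or-rule on 6 (branches; this branch)]
8. not (p1 implies p2), 2   [neg-Box-rule on 4: fresh world 2, 0R2]
9. p1, 2   [neg-implies-rule on 8]
10. not p2, 2   [neg-implies-rule on 8]
11. Box (p1 implies p2), 3   [neg-Box-rule on 5: fresh world 3, 0R3]
12. p1 implies p2, 3   [Box-rule on 11 via 3R3]
13. p2, 3   [implies-rule on 12 (branches; this branch)]
Accessibility: 0R0, 0R1, 0R2, 0R3, 1R1, 2R2, 3R3
Complete open branch: satisfiable in S4, hence also in K, T (this S4-model is also a K-model and a T-model).
S5-tableau for the formula:
1. not (not Box (p1 implies p2) implies Box not Box (p1 implies p2)) and Dia (p2 or p1), 0
2. not (not Box (p1 implies p2) implies Box not Box (p1 implies p2)), 0   [and-rule on 1]
3. Dia (p2 or p1), 0   [and-rule on 1]
4. not Box (p1 implies p2), 0   [neg-implies-rule on 2]
5. not Box not Box (p1 implies p2), 0   [neg-implies-rule on 2]
6. p2 or p1, 1   [Dia-rule on 3: fresh world 1, 0R1]
7. p1, 1   [or-rule on 6 (branches; this branch)]
8. not (p1 implies p2), 2   [neg-Box-rule on 4: fresh world 2, 0R2]
9. p1, 2   [neg-implies-rule on 8]
10. not p2, 2   [neg-implies-rule on 8]
11. Box (p1 implies p2), 3   [neg-Box-rule on 5: fresh world 3, 0R3]
12. p1 implies p2, 0   [Box-rule on 11 via 3R0]
13. p1 implies p2, 1   [Box-rule on 11 via 3R1]
14. p1 implies p2, 2   [Box-rule on 11 via 3R2]
15. p1 implies p2, 3   [Box-rule on 11 via 3R3]
16. p2, 0   [implies-rule on 12 (branches; this branch)]
17. p2, 1   [implies-rule on 13 (branches; this branch)]
18. p2, 2   [implies-rule on 14 (branches; this branch)]
Accessibility: 0R0, 0R1, 0R2, 0R3, 1R0, 1R1, 1R2, 1R3, 2R0, 2R1, 2R2, 2R3, 3R0, 3R1, 3R2, 3R3
Branch closes: p2 and not p2 both at 2.
Every branch closes (one shown): unsatisfiable in S5.

K, T, S4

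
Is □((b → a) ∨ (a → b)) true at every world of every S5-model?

Valid

Tableau for the negation ¬□((b → a) ∨ (a → b)):
1. ¬□((b → a) ∨ (a → b)), w0
2. ¬((b → a) ∨ (a → b)), w1
3. ¬(b → a), w1
4. ¬(a → b), w1
5. b, w1
6. ¬a, w1
7. a, w1
8. ¬b, w1
Accessibility: w0Rw0, w0Rw1, w1Rw0, w1Rw1
Branch closes: a and ¬a both at w1.
All branches of the negation close; one closing branch shown above.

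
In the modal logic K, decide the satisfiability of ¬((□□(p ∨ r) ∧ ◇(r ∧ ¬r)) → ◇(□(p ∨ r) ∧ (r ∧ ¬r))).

No, unsatisfiable

1. ¬((□□(p ∨ r) ∧ ◇(r ∧ ¬r)) → ◇(□(p ∨ r) ∧ (r ∧ ¬r))), u
2. □□(p ∨ r) ∧ ◇(r ∧ ¬r), u   [¬→-rule on 1]
3. ¬◇(□(p ∨ r) ∧ (r ∧ ¬r)), u   [¬→-rule on 1]
4. □□(p ∨ r), u   [∧-rule on 2]
5. ◇(r ∧ ¬r), u   [∧-rule on 2]
6. r ∧ ¬r, v   [◇-rule on 5: fresh world v, uRv]
7. r, v   [∧-rule on 6]
8. ¬r, v   [∧-rule on 6]
Accessibility: uRv
Branch closes: r and ¬r both at v.
(One branch shown.) All branches close.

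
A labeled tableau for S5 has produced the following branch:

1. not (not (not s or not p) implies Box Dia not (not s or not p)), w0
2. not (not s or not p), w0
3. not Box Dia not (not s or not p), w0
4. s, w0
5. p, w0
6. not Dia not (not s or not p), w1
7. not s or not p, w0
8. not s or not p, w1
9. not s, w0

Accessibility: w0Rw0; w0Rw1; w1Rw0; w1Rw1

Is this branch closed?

Both s and not s appear at w0.

Closed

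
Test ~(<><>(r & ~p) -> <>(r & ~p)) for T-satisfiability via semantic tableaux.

Yes, satisfiable

1. ~(<><>(r & ~p) -> <>(r & ~p)), w0
2. <><>(r & ~p), w0   [~->-rule on 1]
3. ~<>(r & ~p), w0   [~->-rule on 1]
4. ~(r & ~p), w0   [~<>-rule on 3 via w0Rw0]
5. p, w0   [~&-rule on 4 (branches; this branch)]
6. <>(r & ~p), w1   [<>-rule on 2: fresh world w1, w0Rw1]
7. ~(r & ~p), w1   [~<>-rule on 3 via w0Rw1]
8. p, w1   [~&-rule on 7 (branches; this branch)]
9. r & ~p, w2   [<>-rule on 6: fresh world w2, w1Rw2]
10. r, w2   [&-rule on 9]
11. ~p, w2   [&-rule on 9]
Accessibility: w0Rw0, w0Rw1, w1Rw1, w1Rw2, w2Rw2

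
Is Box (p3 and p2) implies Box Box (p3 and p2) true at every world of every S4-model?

Valid

Tableau for the negation not (Box (p3 and p2) implies Box Box (p3 and p2)):
1. not (Box (p3 and p2) implies Box Box (p3 and p2)), 0
2. Box (p3 and p2), 0   [neg-implies-rule on 1]
3. not Box Box (p3 and p2), 0   [neg-implies-rule on 1]
4. p3 and p2, 0   [Box-rule on 2 via 0R0]
5. p3, 0   [and-rule on 4]
6. p2, 0   [and-rule on 4]
7. not Box (p3 and p2), 1   [neg-Box-rule on 3: fresh world 1, 0R1]
8. p3 and p2, 1   [Box-rule on 2 via 0R1]
9. p3, 1   [and-rule on 8]
10. p2, 1   [and-rule on 8]
11. not (p3 and p2), 2   [neg-Box-rule on 7: fresh world 2, 1R2]
12. p3 and p2, 2   [Box-rule on 2 via 0R2]
13. p3, 2   [and-rule on 12]
14. p2, 2   [and-rule on 12]
15. not p2, 2   [neg-and-rule on 11 (branches; this branch)]
Accessibility: 0R0, 0R1, 0R2, 1R1, 1R2, 2R2
Branch closes: p2 and not p2 both at 2.
All branches of the negation close; one closing branch shown above.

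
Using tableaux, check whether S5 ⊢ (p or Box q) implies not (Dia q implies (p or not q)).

Tableau for the negation not ((p or Box q) implies not (Dia q implies (p or not q))):
1. not ((p or Box q) implies not (Dia q implies (p or not q))), 0
2. p or Box q, 0
3. Dia q implies (p or not q), 0
4. Box q, 0
5. q, 0
6. p or not q, 0
7. p, 0
Accessibility: 0R0
The negation has an open branch (countermodel exists).

Not valid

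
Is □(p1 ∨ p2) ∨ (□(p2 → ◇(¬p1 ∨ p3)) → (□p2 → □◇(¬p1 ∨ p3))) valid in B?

Yes, valid

Tableau for the negation ¬(□(p1 ∨ p2) ∨ (□(p2 → ◇(¬p1 ∨ p3)) → (□p2 → □◇(¬p1 ∨ p3)))):
1. ¬(□(p1 ∨ p2) ∨ (□(p2 → ◇(¬p1 ∨ p3)) → (□p2 → □◇(¬p1 ∨ p3)))), u
2. ¬□(p1 ∨ p2), u
3. ¬(□(p2 → ◇(¬p1 ∨ p3)) → (□p2 → □◇(¬p1 ∨ p3))), u
4. □(p2 → ◇(¬p1 ∨ p3)), u
5. ¬(□p2 → □◇(¬p1 ∨ p3)), u
6. □p2, u
7. ¬□◇(¬p1 ∨ p3), u
8. p2 → ◇(¬p1 ∨ p3), u
9. p2, u
10. ◇(¬p1 ∨ p3), u
11. ¬(p1 ∨ p2), v
12. ¬p1, v
13. ¬p2, v
14. p2 → ◇(¬p1 ∨ p3), v
15. p2, v
Accessibility: uRu, uRv, vRu, vRv
Branch closes: p2 and ¬p2 both at v.
Every branch of the negation's tableau closes; the branch above is one of them.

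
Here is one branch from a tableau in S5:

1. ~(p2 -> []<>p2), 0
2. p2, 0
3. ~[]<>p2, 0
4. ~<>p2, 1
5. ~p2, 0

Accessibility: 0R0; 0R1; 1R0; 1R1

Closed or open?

Yes, closed

Both p2 and ~p2 appear at 0.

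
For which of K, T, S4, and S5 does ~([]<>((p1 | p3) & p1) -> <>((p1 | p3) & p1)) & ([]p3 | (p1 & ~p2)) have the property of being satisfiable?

K

K-tableau for the formula:
1. ~([]<>((p1 | p3) & p1) -> <>((p1 | p3) & p1)) & ([]p3 | (p1 & ~p2)), w0
2. ~([]<>((p1 | p3) & p1) -> <>((p1 | p3) & p1)), w0   [&-rule on 1]
3. []p3 | (p1 & ~p2), w0   [&-rule on 1]
4. []<>((p1 | p3) & p1), w0   [~->-rule on 2]
5. ~<>((p1 | p3) & p1), w0   [~->-rule on 2]
6. p1 & ~p2, w0   [|-rule on 3 (branches; this branch)]
7. p1, w0   [&-rule on 6]
8. ~p2, w0   [&-rule on 6]
Complete open branch: satisfiable in K.
T-tableau for the formula:
1. ~([]<>((p1 | p3) & p1) -> <>((p1 | p3) & p1)) & ([]p3 | (p1 & ~p2)), w0
2. ~([]<>((p1 | p3) & p1) -> <>((p1 | p3) & p1)), w0   [&-rule on 1]
3. []p3 | (p1 & ~p2), w0   [&-rule on 1]
4. []<>((p1 | p3) & p1), w0   [~->-rule on 2]
5. ~<>((p1 | p3) & p1), w0   [~->-rule on 2]
6. <>((p1 | p3) & p1), w0   [[]-rule on 4 via w0Rw0]
7. ~((p1 | p3) & p1), w0   [~<>-rule on 5 via w0Rw0]
8. []p3, w0   [|-rule on 3 (branches; this branch)]
9. p3, w0   [[]-rule on 8 via w0Rw0]
10. ~p1, w0   [~&-rule on 7 (branches; this branch)]
11. (p1 | p3) & p1, w1   [<>-rule on 6: fresh world w1, w0Rw1]
12. p1 | p3, w1   [&-rule on 11]
13. p1, w1   [&-rule on 11]
14. <>((p1 | p3) & p1), w1   [[]-rule on 4 via w0Rw1]
15. ~((p1 | p3) & p1), w1   [~<>-rule on 5 via w0Rw1]
16. p3, w1   [[]-rule on 8 via w0Rw1]
17. ~(p1 | p3), w1   [~&-rule on 15 (branches; this branch)]
18. ~p1, w1   [~|-rule on 17]
19. ~p3, w1   [~|-rule on 17]
Accessibility: w0Rw0, w0Rw1, w1Rw1
Branch closes: p1 and ~p1 both at w1.
Every branch closes (one shown): unsatisfiable in T, hence also in S4, S5 (every S4/S5-frame is a T-frame).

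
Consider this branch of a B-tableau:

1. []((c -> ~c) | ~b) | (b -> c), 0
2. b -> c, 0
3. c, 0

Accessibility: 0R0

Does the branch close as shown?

Open

No atom appears with both signs at the same world.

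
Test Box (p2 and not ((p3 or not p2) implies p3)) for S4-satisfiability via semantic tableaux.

Unsatisfiable (every branch closes)

1. Box (p2 and not ((p3 or not p2) implies p3)), w0
2. p2 and not ((p3 or not p2) implies p3), w0   [Box-rule on 1 via w0Rw0]
3. p2, w0   [and-rule on 2]
4. not ((p3 or not p2) implies p3), w0   [and-rule on 2]
5. p3 or not p2, w0   [neg-implies-rule on 4]
6. not p3, w0   [neg-implies-rule on 4]
7. not p2, w0   [or-rule on 5 (branches; this branch)]
Accessibility: w0Rw0
Branch closes: p2 and not p2 both at w0.
(One branch shown.) All branches close.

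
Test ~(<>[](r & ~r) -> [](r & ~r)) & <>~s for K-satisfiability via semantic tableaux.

1. ~(<>[](r & ~r) -> [](r & ~r)) & <>~s, u
2. ~(<>[](r & ~r) -> [](r & ~r)), u
3. <>~s, u
4. <>[](r & ~r), u
5. ~[](r & ~r), u
6. ~s, v
7. [](r & ~r), w
8. ~(r & ~r), x
9. r, x
Accessibility: uRv, uRw, uRx

Yes, satisfiable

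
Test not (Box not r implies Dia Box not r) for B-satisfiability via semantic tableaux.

1. not (Box not r implies Dia Box not r), w0
2. Box not r, w0
3. not Dia Box not r, w0
4. not r, w0
5. not Box not r, w0
6. r, w1
7. not r, w1
Accessibility: w0Rw0, w0Rw1, w1Rw0, w1Rw1
Branch closes: r and not r both at w1.
All branches of the tableau close; one closing branch shown above.

Unsatisfiable (every branch closes)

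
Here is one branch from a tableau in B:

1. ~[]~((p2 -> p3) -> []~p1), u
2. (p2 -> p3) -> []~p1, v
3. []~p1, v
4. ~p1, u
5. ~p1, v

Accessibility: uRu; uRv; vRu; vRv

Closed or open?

No, open

No world carries both an atom and its negation.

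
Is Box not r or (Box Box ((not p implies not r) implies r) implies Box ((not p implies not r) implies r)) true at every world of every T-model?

Tableau for the negation not (Box not r or (Box Box ((not p implies not r) implies r) implies Box ((not p implies not r) implies r))):
1. not (Box not r or (Box Box ((not p implies not r) implies r) implies Box ((not p implies not r) implies r))), 0
2. not Box not r, 0
3. not (Box Box ((not p implies not r) implies r) implies Box ((not p implies not r) implies r)), 0
4. Box Box ((not p implies not r) implies r), 0
5. not Box ((not p implies not r) implies r), 0
6. Box ((not p implies not r) implies r), 0
7. (not p implies not r) implies r, 0
8. not (not p implies not r), 0
9. not p, 0
10. r, 0
11. r, 1
12. Box ((not p implies not r) implies r), 1
13. (not p implies not r) implies r, 1
14. not (not p implies not r), 1
15. not p, 1
16. not ((not p implies not r) implies r), 2
17. not p implies not r, 2
18. not r, 2
19. Box ((not p implies not r) implies r), 2
20. (not p implies not r) implies r, 2
21. not (not p implies not r), 2
22. not p, 2
23. r, 2
Accessibility: 0R0, 0R1, 0R2, 1R1, 2R2
Branch closes: r and not r both at 2.
Every branch of the negation's tableau closes; the branch above is one of them.

Yes, valid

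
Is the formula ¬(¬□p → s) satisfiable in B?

Satisfiable

1. ¬(¬□p → s), w0
2. ¬□p, w0
3. ¬s, w0
4. ¬p, w1
Accessibility: w0Rw0, w0Rw1, w1Rw0, w1Rw1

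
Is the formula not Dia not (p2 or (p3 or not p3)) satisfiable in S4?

Satisfiable (open branch found)

1. not Dia not (p2 or (p3 or not p3)), u
2. p2 or (p3 or not p3), u
3. p3 or not p3, u
4. not p3, u
Accessibility: uRu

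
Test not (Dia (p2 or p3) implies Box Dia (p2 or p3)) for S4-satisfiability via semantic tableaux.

Satisfiable

1. not (Dia (p2 or p3) implies Box Dia (p2 or p3)), w0
2. Dia (p2 or p3), w0   [neg-implies-rule on 1]
3. not Box Dia (p2 or p3), w0   [neg-implies-rule on 1]
4. p2 or p3, w1   [Dia-rule on 2: fresh world w1, w0Rw1]
5. p3, w1   [or-rule on 4 (branches; this branch)]
6. not Dia (p2 or p3), w2   [neg-Box-rule on 3: fresh world w2, w0Rw2]
7. not (p2 or p3), w2   [neg-Dia-rule on 6 via w2Rw2]
8. not p2, w2   [neg-or-rule on 7]
9. not p3, w2   [neg-or-rule on 7]
Accessibility: w0Rw0, w0Rw1, w0Rw2, w1Rw1, w2Rw2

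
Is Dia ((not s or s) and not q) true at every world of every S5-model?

Invalid (countermodel exists)

Tableau for the negation not Dia ((not s or s) and not q):
1. not Dia ((not s or s) and not q), w0
2. not ((not s or s) and not q), w0
3. q, w0
Accessibility: w0Rw0
The negation has an open branch (countermodel exists).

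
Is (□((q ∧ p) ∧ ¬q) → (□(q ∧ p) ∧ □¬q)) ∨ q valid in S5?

Valid in S5

Tableau for the negation ¬((□((q ∧ p) ∧ ¬q) → (□(q ∧ p) ∧ □¬q)) ∨ q):
1. ¬((□((q ∧ p) ∧ ¬q) → (□(q ∧ p) ∧ □¬q)) ∨ q), 0
2. ¬(□((q ∧ p) ∧ ¬q) → (□(q ∧ p) ∧ □¬q)), 0   [¬∨-rule on 1]
3. ¬q, 0   [¬∨-rule on 1]
4. □((q ∧ p) ∧ ¬q), 0   [¬→-rule on 2]
5. ¬(□(q ∧ p) ∧ □¬q), 0   [¬→-rule on 2]
6. (q ∧ p) ∧ ¬q, 0   [□-rule on 4 via 0R0]
7. q ∧ p, 0   [∧-rule on 6]
8. q, 0   [∧-rule on 7]
9. p, 0   [∧-rule on 7]
Accessibility: 0R0
Branch closes: q and ¬q both at 0.
All branches of the negation close; one closing branch shown above.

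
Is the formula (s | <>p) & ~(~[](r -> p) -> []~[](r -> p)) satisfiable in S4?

1. (s | <>p) & ~(~[](r -> p) -> []~[](r -> p)), w0
2. s | <>p, w0   [&-rule on 1]
3. ~(~[](r -> p) -> []~[](r -> p)), w0   [&-rule on 1]
4. ~[](r -> p), w0   [~->-rule on 3]
5. ~[]~[](r -> p), w0   [~->-rule on 3]
6. <>p, w0   [|-rule on 2 (branches; this branch)]
7. ~(r -> p), w1   [~[]-rule on 4: fresh world w1, w0Rw1]
8. r, w1   [~->-rule on 7]
9. ~p, w1   [~->-rule on 7]
10. [](r -> p), w2   [~[]-rule on 5: fresh world w2, w0Rw2]
11. r -> p, w2   [[]-rule on 10 via w2Rw2]
12. p, w2   [->-rule on 11 (branches; this branch)]
13. p, w3   [<>-rule on 6: fresh world w3, w0Rw3]
Accessibility: w0Rw0, w0Rw1, w0Rw2, w0Rw3, w1Rw1, w2Rw2, w3Rw3

Yes, satisfiable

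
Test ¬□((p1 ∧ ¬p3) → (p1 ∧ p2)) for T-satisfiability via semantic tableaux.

1. ¬□((p1 ∧ ¬p3) → (p1 ∧ p2)), u
2. ¬((p1 ∧ ¬p3) → (p1 ∧ p2)), v
3. p1 ∧ ¬p3, v
4. ¬(p1 ∧ p2), v
5. p1, v
6. ¬p3, v
7. ¬p2, v
Accessibility: uRu, uRv, vRv

Satisfiable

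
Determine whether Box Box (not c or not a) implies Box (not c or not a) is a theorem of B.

Tableau for the negation not (Box Box (not c or not a) implies Box (not c or not a)):
1. not (Box Box (not c or not a) implies Box (not c or not a)), w0
2. Box Box (not c or not a), w0
3. not Box (not c or not a), w0
4. Box (not c or not a), w0
5. not c or not a, w0
6. not a, w0
7. not (not c or not a), w1
8. c, w1
9. a, w1
10. Box (not c or not a), w1
11. not c or not a, w1
12. not a, w1
Accessibility: w0Rw0, w0Rw1, w1Rw0, w1Rw1
Branch closes: a and not a both at w1.
All branches of the negation close; one closing branch shown above.

Yes, valid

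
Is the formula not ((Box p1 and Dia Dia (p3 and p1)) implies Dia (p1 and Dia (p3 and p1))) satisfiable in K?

1. not ((Box p1 and Dia Dia (p3 and p1)) implies Dia (p1 and Dia (p3 and p1))), 0
2. Box p1 and Dia Dia (p3 and p1), 0
3. not Dia (p1 and Dia (p3 and p1)), 0
4. Box p1, 0
5. Dia Dia (p3 and p1), 0
6. Dia (p3 and p1), 1
7. not (p1 and Dia (p3 and p1)), 1
8. p1, 1
9. not Dia (p3 and p1), 1
10. p3 and p1, 2
11. p3, 2
12. p1, 2
13. not (p3 and p1), 2
14. not p1, 2
Accessibility: 0R1, 1R2
Branch closes: p1 and not p1 both at 2.
(One branch shown.) All branches close.

Unsatisfiable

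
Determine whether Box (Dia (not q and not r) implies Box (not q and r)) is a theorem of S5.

No, not valid

Tableau for the negation not Box (Dia (not q and not r) implies Box (not q and r)):
1. not Box (Dia (not q and not r) implies Box (not q and r)), u
2. not (Dia (not q and not r) implies Box (not q and r)), v   [neg-Box-rule on 1: fresh world v, uRv]
3. Dia (not q and not r), v   [neg-implies-rule on 2]
4. not Box (not q and r), v   [neg-implies-rule on 2]
5. not q and not r, w   [Dia-rule on 3: fresh world w, vRw]
6. not q, w   [and-rule on 5]
7. not r, w   [and-rule on 5]
8. not (not q and r), x   [neg-Box-rule on 4: fresh world x, vRx]
9. not r, x   [neg-and-rule on 8 (branches; this branch)]
Accessibility: uRu, uRv, uRw, uRx, vRu, vRv, vRw, vRx, wRu, wRv, wRw, wRx, xRu, xRv, xRw, xRx
The negation has an open branch (countermodel exists).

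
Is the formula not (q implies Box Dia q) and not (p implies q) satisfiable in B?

1. not (q implies Box Dia q) and not (p implies q), w0
2. not (q implies Box Dia q), w0   [and-rule on 1]
3. not (p implies q), w0   [and-rule on 1]
4. q, w0   [neg-implies-rule on 2]
5. not Box Dia q, w0   [neg-implies-rule on 2]
6. p, w0   [neg-implies-rule on 3]
7. not q, w0   [neg-implies-rule on 3]
Accessibility: w0Rw0
Branch closes: q and not q both at w0.
(One branch shown.) All branches close.

No, unsatisfiable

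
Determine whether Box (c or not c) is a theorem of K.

Valid in K

Tableau for the negation not Box (c or not c):
1. not Box (c or not c), w0
2. not (c or not c), w1
3. not c, w1
4. c, w1
Accessibility: w0Rw1
Branch closes: c and not c both at w1.
Every branch of the negation's tableau closes; the branch above is one of them.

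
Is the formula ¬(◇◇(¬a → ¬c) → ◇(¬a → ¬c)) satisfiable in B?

Satisfiable

1. ¬(◇◇(¬a → ¬c) → ◇(¬a → ¬c)), 0
2. ◇◇(¬a → ¬c), 0   [¬→-rule on 1]
3. ¬◇(¬a → ¬c), 0   [¬→-rule on 1]
4. ¬(¬a → ¬c), 0   [¬◇-rule on 3 via 0R0]
5. ¬a, 0   [¬→-rule on 4]
6. c, 0   [¬→-rule on 4]
7. ◇(¬a → ¬c), 1   [◇-rule on 2: fresh world 1, 0R1]
8. ¬(¬a → ¬c), 1   [¬◇-rule on 3 via 0R1]
9. ¬a, 1   [¬→-rule on 8]
10. c, 1   [¬→-rule on 8]
11. ¬a → ¬c, 2   [◇-rule on 7: fresh world 2, 1R2]
12. ¬c, 2   [→-rule on 11 (branches; this branch)]
Accessibility: 0R0, 0R1, 1R0, 1R1, 1R2, 2R1, 2R2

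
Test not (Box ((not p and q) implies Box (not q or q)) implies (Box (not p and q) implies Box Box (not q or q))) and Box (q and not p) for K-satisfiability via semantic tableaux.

No, unsatisfiable

1. not (Box ((not p and q) implies Box (not q or q)) implies (Box (not p and q) implies Box Box (not q or q))) and Box (q and not p), u
2. not (Box ((not p and q) implies Box (not q or q)) implies (Box (not p and q) implies Box Box (not q or q))), u
3. Box (q and not p), u
4. Box ((not p and q) implies Box (not q or q)), u
5. not (Box (not p and q) implies Box Box (not q or q)), u
6. Box (not p and q), u
7. not Box Box (not q or q), u
8. not Box (not q or q), v
9. q and not p, v
10. q, v
11. not p, v
12. (not p and q) implies Box (not q or q), v
13. not p and q, v
14. Box (not q or q), v
15. not (not q or q), w
16. q, w
17. not q, w
Accessibility: uRv, vRw
Branch closes: q and not q both at w.
All branches of the tableau close; one closing branch shown above.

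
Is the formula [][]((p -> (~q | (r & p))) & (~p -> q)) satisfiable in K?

Yes, satisfiable

1. [][]((p -> (~q | (r & p))) & (~p -> q)), u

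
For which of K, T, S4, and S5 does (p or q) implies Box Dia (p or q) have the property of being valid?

S4-tableau for the negation not ((p or q) implies Box Dia (p or q)):
1. not ((p or q) implies Box Dia (p or q)), u
2. p or q, u
3. not Box Dia (p or q), u
4. q, u
5. not Dia (p or q), v
6. not (p or q), v
7. not p, v
8. not q, v
Accessibility: uRu, uRv, vRv
Complete open branch: countermodel on an S4-frame, so not valid in S4, nor in K, T (the same frame is also a K-frame and a T-frame).
S5-tableau for the negation not ((p or q) implies Box Dia (p or q)):
1. not ((p or q) implies Box Dia (p or q)), u
2. p or q, u
3. not Box Dia (p or q), u
4. q, u
5. not Dia (p or q), v
6. not (p or q), u
7. not p, u
8. not q, u
Accessibility: uRu, uRv, vRu, vRv
Branch closes: q and not q both at u.
Every branch closes (one shown): valid in S5.

S5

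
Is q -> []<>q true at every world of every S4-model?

Tableau for the negation ~(q -> []<>q):
1. ~(q -> []<>q), 0
2. q, 0
3. ~[]<>q, 0
4. ~<>q, 1
5. ~q, 1
Accessibility: 0R0, 0R1, 1R1
The negation has an open branch (countermodel exists).

No, not valid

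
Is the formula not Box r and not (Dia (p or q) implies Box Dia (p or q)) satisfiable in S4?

1. not Box r and not (Dia (p or q) implies Box Dia (p or q)), w0
2. not Box r, w0
3. not (Dia (p or q) implies Box Dia (p or q)), w0
4. Dia (p or q), w0
5. not Box Dia (p or q), w0
6. not r, w1
7. p or q, w2
8. q, w2
9. not Dia (p or q), w3
10. not (p or q), w3
11. not p, w3
12. not q, w3
Accessibility: w0Rw0, w0Rw1, w0Rw2, w0Rw3, w1Rw1, w2Rw2, w3Rw3

Yes, satisfiable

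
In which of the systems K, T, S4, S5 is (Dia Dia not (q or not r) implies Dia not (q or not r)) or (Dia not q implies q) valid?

S4-tableau for the negation not ((Dia Dia not (q or not r) implies Dia not (q or not r)) or (Dia not q implies q)):
1. not ((Dia Dia not (q or not r) implies Dia not (q or not r)) or (Dia not q implies q)), w0
2. not (Dia Dia not (q or not r) implies Dia not (q or not r)), w0
3. not (Dia not q implies q), w0
4. Dia Dia not (q or not r), w0
5. not Dia not (q or not r), w0
6. Dia not q, w0
7. not q, w0
8. q or not r, w0
9. not r, w0
10. Dia not (q or not r), w1
11. q or not r, w1
12. not r, w1
13. not q, w2
14. q or not r, w2
15. not r, w2
16. not (q or not r), w3
17. not q, w3
18. r, w3
19. q or not r, w3
20. not r, w3
Accessibility: w0Rw0, w0Rw1, w0Rw2, w0Rw3, w1Rw1, w1Rw3, w2Rw2, w3Rw3
Branch closes: r and not r both at w3.
Every branch closes (one shown): valid in S4, hence also in S5 (every theorem of S4 is a theorem of S5).
T-tableau for the negation not ((Dia Dia not (q or not r) implies Dia not (q or not r)) or (Dia not q implies q)):
1. not ((Dia Dia not (q or not r) implies Dia not (q or not r)) or (Dia not q implies q)), w0
2. not (Dia Dia not (q or not r) implies Dia not (q or not r)), w0
3. not (Dia not q implies q), w0
4. Dia Dia not (q or not r), w0
5. not Dia not (q or not r), w0
6. Dia not q, w0
7. not q, w0
8. q or not r, w0
9. not r, w0
10. Dia not (q or not r), w1
11. q or not r, w1
12. not r, w1
13. not q, w2
14. q or not r, w2
15. not r, w2
16. not (q or not r), w3
17. not q, w3
18. r, w3
Accessibility: w0Rw0, w0Rw1, w0Rw2, w1Rw1, w1Rw3, w2Rw2, w3Rw3
Complete open branch: countermodel on a T-frame, so not valid in T, nor in K (the same frame is also a K-frame).

S4, S5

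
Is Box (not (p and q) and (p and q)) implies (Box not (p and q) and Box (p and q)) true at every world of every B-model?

Tableau for the negation not (Box (not (p and q) and (p and q)) implies (Box not (p and q) and Box (p and q))):
1. not (Box (not (p and q) and (p and q)) implies (Box not (p and q) and Box (p and q))), u
2. Box (not (p and q) and (p and q)), u   [neg-implies-rule on 1]
3. not (Box not (p and q) and Box (p and q)), u   [neg-implies-rule on 1]
4. not (p and q) and (p and q), u   [Box-rule on 2 via uRu]
5. not (p and q), u   [and-rule on 4]
6. p and q, u   [and-rule on 4]
7. p, u   [and-rule on 6]
8. q, u   [and-rule on 6]
9. not Box (p and q), u   [neg-and-rule on 3 (branches; this branch)]
10. not q, u   [neg-and-rule on 5 (branches; this branch)]
Accessibility: uRu
Branch closes: q and not q both at u.
All branches of the negation close; one closing branch shown above.

Valid in B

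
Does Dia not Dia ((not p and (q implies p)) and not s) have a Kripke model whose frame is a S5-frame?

Satisfiable

1. Dia not Dia ((not p and (q implies p)) and not s), 0
2. not Dia ((not p and (q implies p)) and not s), 1   [Dia-rule on 1: fresh world 1, 0R1]
3. not ((not p and (q implies p)) and not s), 0   [neg-Dia-rule on 2 via 1R0]
4. not ((not p and (q implies p)) and not s), 1   [neg-Dia-rule on 2 via 1R1]
5. s, 0   [neg-and-rule on 3 (branches; this branch)]
6. s, 1   [neg-and-rule on 4 (branches; this branch)]
Accessibility: 0R0, 0R1, 1R0, 1R1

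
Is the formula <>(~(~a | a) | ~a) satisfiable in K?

1. <>(~(~a | a) | ~a), u
2. ~(~a | a) | ~a, v
3. ~a, v
Accessibility: uRv

Yes, satisfiable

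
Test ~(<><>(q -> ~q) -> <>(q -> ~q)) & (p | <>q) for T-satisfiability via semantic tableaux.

Satisfiable (open branch found)

1. ~(<><>(q -> ~q) -> <>(q -> ~q)) & (p | <>q), u
2. ~(<><>(q -> ~q) -> <>(q -> ~q)), u   [&-rule on 1]
3. p | <>q, u   [&-rule on 1]
4. <><>(q -> ~q), u   [~->-rule on 2]
5. ~<>(q -> ~q), u   [~->-rule on 2]
6. ~(q -> ~q), u   [~<>-rule on 5 via uRu]
7. q, u   [~->-rule on 6]
8. <>q, u   [|-rule on 3 (branches; this branch)]
9. <>(q -> ~q), v   [<>-rule on 4: fresh world v, uRv]
10. ~(q -> ~q), v   [~<>-rule on 5 via uRv]
11. q, v   [~->-rule on 10]
12. q, w   [<>-rule on 8: fresh world w, uRw]
13. ~(q -> ~q), w   [~<>-rule on 5 via uRw]
14. q -> ~q, x   [<>-rule on 9: fresh world x, vRx]
15. ~q, x   [->-rule on 14 (branches; this branch)]
Accessibility: uRu, uRv, uRw, vRv, vRx, wRw, xRx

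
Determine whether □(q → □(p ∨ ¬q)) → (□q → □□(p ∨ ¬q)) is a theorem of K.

Tableau for the negation ¬(□(q → □(p ∨ ¬q)) → (□q → □□(p ∨ ¬q))):
1. ¬(□(q → □(p ∨ ¬q)) → (□q → □□(p ∨ ¬q))), w0
2. □(q → □(p ∨ ¬q)), w0
3. ¬(□q → □□(p ∨ ¬q)), w0
4. □q, w0
5. ¬□□(p ∨ ¬q), w0
6. ¬□(p ∨ ¬q), w1
7. q → □(p ∨ ¬q), w1
8. q, w1
9. □(p ∨ ¬q), w1
10. ¬(p ∨ ¬q), w2
11. ¬p, w2
12. q, w2
13. p ∨ ¬q, w2
14. ¬q, w2
Accessibility: w0Rw1, w1Rw2
Branch closes: q and ¬q both at w2.
Every branch of the negation's tableau closes; the branch above is one of them.

Yes, valid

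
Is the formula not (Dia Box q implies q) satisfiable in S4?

1. not (Dia Box q implies q), w0
2. Dia Box q, w0
3. not q, w0
4. Box q, w1
5. q, w1
Accessibility: w0Rw0, w0Rw1, w1Rw1

Satisfiable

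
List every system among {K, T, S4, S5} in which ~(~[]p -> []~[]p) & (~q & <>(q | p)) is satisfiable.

S4-tableau for the formula:
1. ~(~[]p -> []~[]p) & (~q & <>(q | p)), u
2. ~(~[]p -> []~[]p), u   [&-rule on 1]
3. ~q & <>(q | p), u   [&-rule on 1]
4. ~[]p, u   [~->-rule on 2]
5. ~[]~[]p, u   [~->-rule on 2]
6. ~q, u   [&-rule on 3]
7. <>(q | p), u   [&-rule on 3]
8. ~p, v   [~[]-rule on 4: fresh world v, uRv]
9. []p, w   [~[]-rule on 5: fresh world w, uRw]
10. p, w   [[]-rule on 9 via wRw]
11. q | p, x   [<>-rule on 7: fresh world x, uRx]
12. p, x   [|-rule on 11 (branches; this branch)]
Accessibility: uRu, uRv, uRw, uRx, vRv, wRw, xRx
Complete open branch: satisfiable in S4, hence also in K, T (this S4-model is also a K-model and a T-model).
S5-tableau for the formula:
1. ~(~[]p -> []~[]p) & (~q & <>(q | p)), u
2. ~(~[]p -> []~[]p), u   [&-rule on 1]
3. ~q & <>(q | p), u   [&-rule on 1]
4. ~[]p, u   [~->-rule on 2]
5. ~[]~[]p, u   [~->-rule on 2]
6. ~q, u   [&-rule on 3]
7. <>(q | p), u   [&-rule on 3]
8. ~p, v   [~[]-rule on 4: fresh world v, uRv]
9. []p, w   [~[]-rule on 5: fresh world w, uRw]
10. p, u   [[]-rule on 9 via wRu]
11. p, v   [[]-rule on 9 via wRv]
Accessibility: uRu, uRv, uRw, vRu, vRv, vRw, wRu, wRv, wRw
Branch closes: p and ~p both at v.
Every branch closes (one shown): unsatisfiable in S5.

K, T, S4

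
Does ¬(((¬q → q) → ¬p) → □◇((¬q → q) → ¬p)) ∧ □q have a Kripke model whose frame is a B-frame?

Unsatisfiable

1. ¬(((¬q → q) → ¬p) → □◇((¬q → q) → ¬p)) ∧ □q, u
2. ¬(((¬q → q) → ¬p) → □◇((¬q → q) → ¬p)), u
3. □q, u
4. (¬q → q) → ¬p, u
5. ¬□◇((¬q → q) → ¬p), u
6. q, u
7. ¬p, u
8. ¬◇((¬q → q) → ¬p), v
9. q, v
10. ¬((¬q → q) → ¬p), u
11. ¬q → q, u
12. p, u
Accessibility: uRu, uRv, vRu, vRv
Branch closes: p and ¬p both at u.
All branches of the tableau close; one closing branch shown above.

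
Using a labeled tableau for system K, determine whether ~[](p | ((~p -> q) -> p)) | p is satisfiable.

Yes, satisfiable

1. ~[](p | ((~p -> q) -> p)) | p, u
2. p, u   [|-rule on 1 (branches; this branch)]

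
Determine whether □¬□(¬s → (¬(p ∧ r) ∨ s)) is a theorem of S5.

Invalid (countermodel exists)

Tableau for the negation ¬□¬□(¬s → (¬(p ∧ r) ∨ s)):
1. ¬□¬□(¬s → (¬(p ∧ r) ∨ s)), 0
2. □(¬s → (¬(p ∧ r) ∨ s)), 1
3. ¬s → (¬(p ∧ r) ∨ s), 0
4. ¬s → (¬(p ∧ r) ∨ s), 1
5. ¬(p ∧ r) ∨ s, 0
6. ¬(p ∧ r) ∨ s, 1
7. s, 0
8. s, 1
Accessibility: 0R0, 0R1, 1R0, 1R1
The negation has an open branch (countermodel exists).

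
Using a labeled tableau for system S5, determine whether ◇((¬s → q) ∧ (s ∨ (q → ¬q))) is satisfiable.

Satisfiable (open branch found)

1. ◇((¬s → q) ∧ (s ∨ (q → ¬q))), w0
2. (¬s → q) ∧ (s ∨ (q → ¬q)), w1
3. ¬s → q, w1
4. s ∨ (q → ¬q), w1
5. q, w1
6. s, w1
Accessibility: w0Rw0, w0Rw1, w1Rw0, w1Rw1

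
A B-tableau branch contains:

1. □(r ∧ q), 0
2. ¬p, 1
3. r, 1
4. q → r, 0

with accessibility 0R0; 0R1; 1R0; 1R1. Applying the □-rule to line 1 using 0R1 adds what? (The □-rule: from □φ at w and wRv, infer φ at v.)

r ∧ q, 1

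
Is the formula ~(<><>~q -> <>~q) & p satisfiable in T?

Yes, satisfiable

1. ~(<><>~q -> <>~q) & p, w0
2. ~(<><>~q -> <>~q), w0   [&-rule on 1]
3. p, w0   [&-rule on 1]
4. <><>~q, w0   [~->-rule on 2]
5. ~<>~q, w0   [~->-rule on 2]
6. q, w0   [~<>-rule on 5 via w0Rw0]
7. <>~q, w1   [<>-rule on 4: fresh world w1, w0Rw1]
8. q, w1   [~<>-rule on 5 via w0Rw1]
9. ~q, w2   [<>-rule on 7: fresh world w2, w1Rw2]
Accessibility: w0Rw0, w0Rw1, w1Rw1, w1Rw2, w2Rw2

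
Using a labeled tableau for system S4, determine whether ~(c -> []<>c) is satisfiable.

1. ~(c -> []<>c), w0
2. c, w0   [~->-rule on 1]
3. ~[]<>c, w0   [~->-rule on 1]
4. ~<>c, w1   [~[]-rule on 3: fresh world w1, w0Rw1]
5. ~c, w1   [~<>-rule on 4 via w1Rw1]
Accessibility: w0Rw0, w0Rw1, w1Rw1

Yes, satisfiable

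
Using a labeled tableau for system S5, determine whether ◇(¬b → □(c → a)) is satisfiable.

1. ◇(¬b → □(c → a)), 0
2. ¬b → □(c → a), 1   [◇-rule on 1: fresh world 1, 0R1]
3. □(c → a), 1   [→-rule on 2 (branches; this branch)]
4. c → a, 0   [□-rule on 3 via 1R0]
5. c → a, 1   [□-rule on 3 via 1R1]
6. a, 0   [→-rule on 4 (branches; this branch)]
7. a, 1   [→-rule on 5 (branches; this branch)]
Accessibility: 0R0, 0R1, 1R0, 1R1

Satisfiable (open branch found)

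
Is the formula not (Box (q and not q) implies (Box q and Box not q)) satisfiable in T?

1. not (Box (q and not q) implies (Box q and Box not q)), 0
2. Box (q and not q), 0
3. not (Box q and Box not q), 0
4. q and not q, 0
5. q, 0
6. not q, 0
Accessibility: 0R0
Branch closes: q and not q both at 0.
All branches of the tableau close; one closing branch shown above.

No, unsatisfiable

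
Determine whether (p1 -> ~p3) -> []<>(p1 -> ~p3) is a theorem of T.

Tableau for the negation ~((p1 -> ~p3) -> []<>(p1 -> ~p3)):
1. ~((p1 -> ~p3) -> []<>(p1 -> ~p3)), w0
2. p1 -> ~p3, w0
3. ~[]<>(p1 -> ~p3), w0
4. ~p3, w0
5. ~<>(p1 -> ~p3), w1
6. ~(p1 -> ~p3), w1
7. p1, w1
8. p3, w1
Accessibility: w0Rw0, w0Rw1, w1Rw1
The negation has an open branch (countermodel exists).

Invalid (countermodel exists)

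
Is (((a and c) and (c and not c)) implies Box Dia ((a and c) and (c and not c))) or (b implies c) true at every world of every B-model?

Tableau for the negation not ((((a and c) and (c and not c)) implies Box Dia ((a and c) and (c and not c))) or (b implies c)):
1. not ((((a and c) and (c and not c)) implies Box Dia ((a and c) and (c and not c))) or (b implies c)), w0
2. not (((a and c) and (c and not c)) implies Box Dia ((a and c) and (c and not c))), w0
3. not (b implies c), w0
4. (a and c) and (c and not c), w0
5. not Box Dia ((a and c) and (c and not c)), w0
6. b, w0
7. not c, w0
8. a and c, w0
9. c and not c, w0
10. a, w0
11. c, w0
Accessibility: w0Rw0
Branch closes: c and not c both at w0.
Every branch of the negation's tableau closes; the branch above is one of them.

Yes, valid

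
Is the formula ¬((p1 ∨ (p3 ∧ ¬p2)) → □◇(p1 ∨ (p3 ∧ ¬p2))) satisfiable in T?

1. ¬((p1 ∨ (p3 ∧ ¬p2)) → □◇(p1 ∨ (p3 ∧ ¬p2))), 0
2. p1 ∨ (p3 ∧ ¬p2), 0
3. ¬□◇(p1 ∨ (p3 ∧ ¬p2)), 0
4. p3 ∧ ¬p2, 0
5. p3, 0
6. ¬p2, 0
7. ¬◇(p1 ∨ (p3 ∧ ¬p2)), 1
8. ¬(p1 ∨ (p3 ∧ ¬p2)), 1
9. ¬p1, 1
10. ¬(p3 ∧ ¬p2), 1
11. p2, 1
Accessibility: 0R0, 0R1, 1R1

Satisfiable (open branch found)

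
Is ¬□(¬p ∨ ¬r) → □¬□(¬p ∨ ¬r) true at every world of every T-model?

Not valid

Tableau for the negation ¬(¬□(¬p ∨ ¬r) → □¬□(¬p ∨ ¬r)):
1. ¬(¬□(¬p ∨ ¬r) → □¬□(¬p ∨ ¬r)), u
2. ¬□(¬p ∨ ¬r), u   [¬→-rule on 1]
3. ¬□¬□(¬p ∨ ¬r), u   [¬→-rule on 1]
4. ¬(¬p ∨ ¬r), v   [¬□-rule on 2: fresh world v, uRv]
5. p, v   [¬∨-rule on 4]
6. r, v   [¬∨-rule on 4]
7. □(¬p ∨ ¬r), w   [¬□-rule on 3: fresh world w, uRw]
8. ¬p ∨ ¬r, w   [□-rule on 7 via wRw]
9. ¬r, w   [∨-rule on 8 (branches; this branch)]
Accessibility: uRu, uRv, uRw, vRv, wRw
The negation has an open branch (countermodel exists).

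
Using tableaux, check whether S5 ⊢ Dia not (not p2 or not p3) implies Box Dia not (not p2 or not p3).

Tableau for the negation not (Dia not (not p2 or not p3) implies Box Dia not (not p2 or not p3)):
1. not (Dia not (not p2 or not p3) implies Box Dia not (not p2 or not p3)), w0
2. Dia not (not p2 or not p3), w0
3. not Box Dia not (not p2 or not p3), w0
4. not (not p2 or not p3), w1
5. p2, w1
6. p3, w1
7. not Dia not (not p2 or not p3), w2
8. not p2 or not p3, w0
9. not p2 or not p3, w1
10. not p2 or not p3, w2
11. not p3, w0
12. not p3, w1
Accessibility: w0Rw0, w0Rw1, w0Rw2, w1Rw0, w1Rw1, w1Rw2, w2Rw0, w2Rw1, w2Rw2
Branch closes: p3 and not p3 both at w1.
Every branch of the negation's tableau closes; the branch above is one of them.

Valid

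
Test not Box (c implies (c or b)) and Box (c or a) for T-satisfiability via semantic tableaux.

Unsatisfiable

1. not Box (c implies (c or b)) and Box (c or a), u
2. not Box (c implies (c or b)), u   [and-rule on 1]
3. Box (c or a), u   [and-rule on 1]
4. c or a, u   [Box-rule on 3 via uRu]
5. a, u   [or-rule on 4 (branches; this branch)]
6. not (c implies (c or b)), v   [neg-Box-rule on 2: fresh world v, uRv]
7. c, v   [neg-implies-rule on 6]
8. not (c or b), v   [neg-implies-rule on 6]
9. not c, v   [neg-or-rule on 8]
10. not b, v   [neg-or-rule on 8]
Accessibility: uRu, uRv, vRv
Branch closes: c and not c both at v.
All branches of the tableau close; one closing branch shown above.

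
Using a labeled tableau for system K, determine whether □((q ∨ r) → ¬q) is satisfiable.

Satisfiable

1. □((q ∨ r) → ¬q), u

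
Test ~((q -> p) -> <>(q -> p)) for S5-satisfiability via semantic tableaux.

1. ~((q -> p) -> <>(q -> p)), u
2. q -> p, u   [~->-rule on 1]
3. ~<>(q -> p), u   [~->-rule on 1]
4. ~(q -> p), u   [~<>-rule on 3 via uRu]
5. q, u   [~->-rule on 4]
6. ~p, u   [~->-rule on 4]
7. p, u   [->-rule on 2 (branches; this branch)]
Accessibility: uRu
Branch closes: p and ~p both at u.
(One branch shown.) All branches close.

No, unsatisfiable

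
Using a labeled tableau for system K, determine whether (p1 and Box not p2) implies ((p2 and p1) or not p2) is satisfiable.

1. (p1 and Box not p2) implies ((p2 and p1) or not p2), w0
2. (p2 and p1) or not p2, w0
3. not p2, w0

Satisfiable (open branch found)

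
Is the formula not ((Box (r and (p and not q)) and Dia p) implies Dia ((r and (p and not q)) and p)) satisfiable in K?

1. not ((Box (r and (p and not q)) and Dia p) implies Dia ((r and (p and not q)) and p)), u
2. Box (r and (p and not q)) and Dia p, u
3. not Dia ((r and (p and not q)) and p), u
4. Box (r and (p and not q)), u
5. Dia p, u
6. p, v
7. not ((r and (p and not q)) and p), v
8. r and (p and not q), v
9. r, v
10. p and not q, v
11. not q, v
12. not (r and (p and not q)), v
13. not (p and not q), v
14. q, v
Accessibility: uRv
Branch closes: q and not q both at v.
Every branch closes; the branch above is one of them.

Unsatisfiable (every branch closes)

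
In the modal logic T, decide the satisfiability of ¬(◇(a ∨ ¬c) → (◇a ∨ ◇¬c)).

1. ¬(◇(a ∨ ¬c) → (◇a ∨ ◇¬c)), 0
2. ◇(a ∨ ¬c), 0
3. ¬(◇a ∨ ◇¬c), 0
4. ¬◇a, 0
5. ¬◇¬c, 0
6. ¬a, 0
7. c, 0
8. a ∨ ¬c, 1
9. ¬a, 1
10. c, 1
11. ¬c, 1
Accessibility: 0R0, 0R1, 1R1
Branch closes: c and ¬c both at 1.
(One branch shown.) All branches close.

Unsatisfiable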